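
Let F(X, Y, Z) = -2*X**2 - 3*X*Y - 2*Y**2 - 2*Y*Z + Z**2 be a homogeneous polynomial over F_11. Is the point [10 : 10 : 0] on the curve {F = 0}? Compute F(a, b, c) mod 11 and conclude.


F(10,10,0) ≡ 4 (mod 11); P is NOT on the curve.

Evaluate F(10, 10, 0) term-by-term (mod 11).
  -2*X**2 ↦ -2·100·1·1 = -200
  -3*X*Y ↦ -3·10·10·1 = -300
  -2*Y**2 ↦ -2·1·100·1 = -200
  -2*Y*Z ↦ -2·1·10·0 = 0
  Z**2 ↦ 1·1·1·0 = 0
Sum: F(10, 10, 0) = (-200) + (-300) + (-200) + (0) + (0) = -700.
Reducing mod 11: -700 ≡ 4 (mod 11).
Since F(a, b, c) ≡ 4 ≠ 0 (mod 11), P does NOT lie on the curve.


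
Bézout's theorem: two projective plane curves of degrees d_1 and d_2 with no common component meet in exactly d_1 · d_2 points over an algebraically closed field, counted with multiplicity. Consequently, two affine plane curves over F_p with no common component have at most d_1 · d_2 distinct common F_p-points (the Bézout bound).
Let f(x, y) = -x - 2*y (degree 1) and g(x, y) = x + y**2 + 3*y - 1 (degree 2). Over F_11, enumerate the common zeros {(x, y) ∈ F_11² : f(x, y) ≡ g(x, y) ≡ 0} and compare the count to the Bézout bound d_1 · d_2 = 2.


Common zeros: {(5, 3), (8, 7)}; count = 2; Bézout bound = 2.

deg(f) = 1, deg(g) = 2, so Bézout bound = 2.
Scan x ∈ F_11. For each x, list the y ∈ F_11 with f(x, y) ≡ 0 and those with g(x, y) ≡ 0 (mod 11); the common zeros in that column are the intersection.
  x = 0: f ≡ 0 at y ∈ {0}; g ≡ 0 at y ∈ ∅; common: ∅.
  x = 1: f ≡ 0 at y ∈ {5}; g ≡ 0 at y ∈ {0, 8}; common: ∅.
  x = 2: f ≡ 0 at y ∈ {10}; g ≡ 0 at y ∈ {2, 6}; common: ∅.
  x = 3: f ≡ 0 at y ∈ {4}; g ≡ 0 at y ∈ {9, 10}; common: ∅.
  x = 4: f ≡ 0 at y ∈ {9}; g ≡ 0 at y ∈ ∅; common: ∅.
  x = 5: f ≡ 0 at y ∈ {3}; g ≡ 0 at y ∈ {3, 5}; common: {3}.
  x = 6: f ≡ 0 at y ∈ {8}; g ≡ 0 at y ∈ {4}; common: ∅.
  x = 7: f ≡ 0 at y ∈ {2}; g ≡ 0 at y ∈ ∅; common: ∅.
  x = 8: f ≡ 0 at y ∈ {7}; g ≡ 0 at y ∈ {1, 7}; common: {7}.
  x = 9: f ≡ 0 at y ∈ {1}; g ≡ 0 at y ∈ ∅; common: ∅.
  x = 10: f ≡ 0 at y ∈ {6}; g ≡ 0 at y ∈ ∅; common: ∅.
Collecting: common zeros = {(5, 3), (8, 7)}, so the count is 2.
Comparison with the Bézout bound: 2 ≤ 2 = deg(f)·deg(g), as expected for curves with no common component (the bound is attained).


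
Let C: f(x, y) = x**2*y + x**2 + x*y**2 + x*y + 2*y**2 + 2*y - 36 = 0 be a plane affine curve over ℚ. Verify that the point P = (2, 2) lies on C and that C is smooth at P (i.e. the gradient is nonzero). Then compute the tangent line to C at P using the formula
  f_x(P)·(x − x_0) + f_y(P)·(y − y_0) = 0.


Tangent line at P: 18*x + 24*y - 84 = 0.

Step 1: f(2, 2) = 0, so P lies on C.
Step 2: partial derivatives
  f_x(x, y) = 2*x*y + 2*x + y**2 + y, f_y(x, y) = x**2 + 2*x*y + x + 4*y + 2.
  f_x(P) = 18, f_y(P) = 24 (gradient nonzero, so P is smooth).
Step 3: tangent line at P: 18·(x − 2) + 24·(y − 2) = 0.
Expanding: 18*x + 24*y - 84 = 0.


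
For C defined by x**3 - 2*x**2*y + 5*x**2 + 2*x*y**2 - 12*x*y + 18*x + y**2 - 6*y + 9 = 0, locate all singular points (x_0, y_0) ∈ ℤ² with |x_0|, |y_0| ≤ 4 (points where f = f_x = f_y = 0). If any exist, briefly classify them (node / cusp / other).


Singular points: {(0, 3)}; classification: node.

Compute partial derivatives:
  f_x = 3*x**2 - 4*x*y + 10*x + 2*y**2 - 12*y + 18.
  f_y = -2*x**2 + 4*x*y - 12*x + 2*y - 6.
Scan x_0 ∈ {−4, ..., 4}. For each x_0, f_y(x_0, y) is a polynomial in y; find its integer roots y ∈ {−4, ..., 4}, then test f_x and f at those candidates.
  x = -4: f_y(-4, y) = 10 - 14*y; no integer root y with |y| ≤ 4.
  x = -3: f_y(-3, y) = 12 - 10*y; no integer root y with |y| ≤ 4.
  x = -2: f_y(-2, y) = 10 - 6*y; no integer root y with |y| ≤ 4.
  x = -1: f_y(-1, y) = 4 - 2*y; vanishes at y ∈ {2}. (-1, 2): f_x = 3 ≠ 0.
  x = 0: f_y(0, y) = 2*y - 6; vanishes at y ∈ {3}. (0, 3): f_x = 0, f = 0 — SINGULAR.
  x = 1: f_y(1, y) = 6*y - 20; no integer root y with |y| ≤ 4.
  x = 2: f_y(2, y) = 10*y - 38; no integer root y with |y| ≤ 4.
  x = 3: f_y(3, y) = 14*y - 60; no integer root y with |y| ≤ 4.
  x = 4: f_y(4, y) = 18*y - 86; no integer root y with |y| ≤ 4.
Only singular point on the grid: (0, 3).
Classify: substitute x = 0 + u, y = 3 + v and expand: f = u**3 - 2*u**2*v - u**2 + 2*u*v**2 + v**2.
No constant or linear terms (consistent with a singular point). Quadratic part: -u**2 + v**2. Cubic part: u**3 - 2*u**2*v + 2*u*v**2.
The quadratic part v**2 - u**2 = (v − u)(v + u) splits into two distinct linear factors, so there are two distinct tangent lines y − 3 = ±(x − 0) — this is a node (ordinary double point).
Classification: node.


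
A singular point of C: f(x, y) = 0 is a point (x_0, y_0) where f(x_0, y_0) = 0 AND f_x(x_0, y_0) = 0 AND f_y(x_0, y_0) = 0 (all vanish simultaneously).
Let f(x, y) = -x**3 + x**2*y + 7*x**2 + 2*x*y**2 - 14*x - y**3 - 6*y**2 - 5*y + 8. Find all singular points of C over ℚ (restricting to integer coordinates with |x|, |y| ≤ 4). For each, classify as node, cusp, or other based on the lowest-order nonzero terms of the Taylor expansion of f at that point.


Singular points: {(2, -1)}; classification: cusp.

Compute partial derivatives:
  f_x = -3*x**2 + 2*x*y + 14*x + 2*y**2 - 14.
  f_y = x**2 + 4*x*y - 3*y**2 - 12*y - 5.
Scan x_0 ∈ {−4, ..., 4}. For each x_0, f_y(x_0, y) is a polynomial in y; find its integer roots y ∈ {−4, ..., 4}, then test f_x and f at those candidates.
  x = -4: f_y(-4, y) = -3*y**2 - 28*y + 11; no integer root y with |y| ≤ 4.
  x = -3: f_y(-3, y) = -3*y**2 - 24*y + 4; no integer root y with |y| ≤ 4.
  x = -2: f_y(-2, y) = -3*y**2 - 20*y - 1; no integer root y with |y| ≤ 4.
  x = -1: f_y(-1, y) = -3*y**2 - 16*y - 4; no integer root y with |y| ≤ 4.
  x = 0: f_y(0, y) = -3*y**2 - 12*y - 5; no integer root y with |y| ≤ 4.
  x = 1: f_y(1, y) = -3*y**2 - 8*y - 4; vanishes at y ∈ {-2}. (1, -2): f_x = 1 ≠ 0.
  x = 2: f_y(2, y) = -3*y**2 - 4*y - 1; vanishes at y ∈ {-1}. (2, -1): f_x = 0, f = 0 — SINGULAR.
  x = 3: f_y(3, y) = 4 - 3*y**2; no integer root y with |y| ≤ 4.
  x = 4: f_y(4, y) = -3*y**2 + 4*y + 11; no integer root y with |y| ≤ 4.
Only singular point on the grid: (2, -1).
Classify: substitute x = 2 + u, y = -1 + v and expand: f = -u**3 + u**2*v + 2*u*v**2 - v**3 + v**2.
No constant or linear terms (consistent with a singular point). Quadratic part: v**2. Cubic part: -u**3 + u**2*v + 2*u*v**2 - v**3.
The quadratic part v**2 is a perfect square, so there is a single (double) tangent line v = 0, i.e. y = -1. Restricting the cubic part to that line (v = 0) leaves -u**3 ≠ 0, so f is not divisible by v and the branch is v² ≈ u**3 to lowest order — this is a cusp.
Classification: cusp.


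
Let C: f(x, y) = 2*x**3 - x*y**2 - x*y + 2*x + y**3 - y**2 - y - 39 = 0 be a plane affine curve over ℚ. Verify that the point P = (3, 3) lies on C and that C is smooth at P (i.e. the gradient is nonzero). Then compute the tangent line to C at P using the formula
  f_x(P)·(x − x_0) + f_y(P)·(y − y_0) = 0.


Tangent line at P: 44*x - y - 129 = 0.

Step 1: f(3, 3) = 0, so P lies on C.
Step 2: partial derivatives
  f_x(x, y) = 6*x**2 - y**2 - y + 2, f_y(x, y) = -2*x*y - x + 3*y**2 - 2*y - 1.
  f_x(P) = 44, f_y(P) = -1 (gradient nonzero, so P is smooth).
Step 3: tangent line at P: 44·(x − 3) + -1·(y − 3) = 0.
Expanding: 44*x - y - 129 = 0.


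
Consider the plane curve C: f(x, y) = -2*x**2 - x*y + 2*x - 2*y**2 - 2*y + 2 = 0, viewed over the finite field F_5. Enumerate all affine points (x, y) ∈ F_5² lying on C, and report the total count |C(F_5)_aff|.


Affine F_5-points: {(0, 2), (1, 3), (2, 4), (3, 0), (4, 1)}; count = 5.

For each of the 25 pairs (x, y) ∈ F_5², evaluate f(x, y) mod 5. Record the zeros.
  x = 0: [0↦2, 1↦3, 2↦0, 3↦3, 4↦2]  zeros at y ∈ {2}
  x = 1: [0↦2, 1↦2, 2↦3, 3↦0, 4↦3]  zeros at y ∈ {3}
  x = 2: [0↦3, 1↦2, 2↦2, 3↦3, 4↦0]  zeros at y ∈ {4}
  x = 3: [0↦0, 1↦3, 2↦2, 3↦2, 4↦3]  zeros at y ∈ {0}
  x = 4: [0↦3, 1↦0, 2↦3, 3↦2, 4↦2]  zeros at y ∈ {1}
Collecting zeros: affine points = {(0, 2), (1, 3), (2, 4), (3, 0), (4, 1)}.
Total count |C(F_5)_aff| = 5.


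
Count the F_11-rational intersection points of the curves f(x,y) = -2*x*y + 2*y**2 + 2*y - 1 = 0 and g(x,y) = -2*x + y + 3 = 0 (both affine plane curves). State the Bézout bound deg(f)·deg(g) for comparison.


Common zeros: {(0, 8), (9, 4)}; count = 2; Bézout bound = 2.

deg(f) = 2, deg(g) = 1, so Bézout bound = 2.
Scan x ∈ F_11. For each x, list the y ∈ F_11 with f(x, y) ≡ 0 and those with g(x, y) ≡ 0 (mod 11); the common zeros in that column are the intersection.
  x = 0: f ≡ 0 at y ∈ {2, 8}; g ≡ 0 at y ∈ {8}; common: {8}.
  x = 1: f ≡ 0 at y ∈ ∅; g ≡ 0 at y ∈ {10}; common: ∅.
  x = 2: f ≡ 0 at y ∈ {3, 9}; g ≡ 0 at y ∈ {1}; common: ∅.
  x = 3: f ≡ 0 at y ∈ ∅; g ≡ 0 at y ∈ {3}; common: ∅.
  x = 4: f ≡ 0 at y ∈ {7}; g ≡ 0 at y ∈ {5}; common: ∅.
  x = 5: f ≡ 0 at y ∈ ∅; g ≡ 0 at y ∈ {7}; common: ∅.
  x = 6: f ≡ 0 at y ∈ {6, 10}; g ≡ 0 at y ∈ {9}; common: ∅.
  x = 7: f ≡ 0 at y ∈ {1, 5}; g ≡ 0 at y ∈ {0}; common: ∅.
  x = 8: f ≡ 0 at y ∈ ∅; g ≡ 0 at y ∈ {2}; common: ∅.
  x = 9: f ≡ 0 at y ∈ {4}; g ≡ 0 at y ∈ {4}; common: {4}.
  x = 10: f ≡ 0 at y ∈ ∅; g ≡ 0 at y ∈ {6}; common: ∅.
Collecting: common zeros = {(0, 8), (9, 4)}, so the count is 2.
Comparison with the Bézout bound: 2 ≤ 2 = deg(f)·deg(g), as expected for curves with no common component (the bound is attained).


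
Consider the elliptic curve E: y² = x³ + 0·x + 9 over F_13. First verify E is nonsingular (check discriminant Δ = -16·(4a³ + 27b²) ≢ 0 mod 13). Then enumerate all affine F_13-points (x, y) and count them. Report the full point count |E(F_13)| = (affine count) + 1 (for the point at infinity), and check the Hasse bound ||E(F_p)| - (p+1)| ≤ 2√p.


Affine points = {(0, 3), (0, 10), (1, 6), (1, 7), (2, 2), (2, 11), (3, 6), (3, 7), (5, 2), (5, 11), (6, 2), (6, 11), (7, 1), (7, 12), (8, 1), (8, 12), (9, 6), (9, 7), (11, 1), (11, 12)}; affine count = 20; |E(F_13)| = 21.

Discriminant check: Δ ∝ 4a³ + 27b² = 4·0³ + 27·9² = 4·0 + 27·81 ≡ 3 (mod 13). Nonzero ⇒ E is nonsingular.
For each x ∈ F_13, compute rhs = x³ + 0·x + 9 mod 13, then count y ∈ F_13 with y² ≡ rhs.
  x = 0: rhs = 9, matching y values: 3, 10 (2 points).
  x = 1: rhs = 10, matching y values: 6, 7 (2 points).
  x = 2: rhs = 4, matching y values: 2, 11 (2 points).
  x = 3: rhs = 10, matching y values: 6, 7 (2 points).
  x = 4: rhs = 8, matching y values: none (0 points).
  x = 5: rhs = 4, matching y values: 2, 11 (2 points).
  x = 6: rhs = 4, matching y values: 2, 11 (2 points).
  x = 7: rhs = 1, matching y values: 1, 12 (2 points).
  x = 8: rhs = 1, matching y values: 1, 12 (2 points).
  x = 9: rhs = 10, matching y values: 6, 7 (2 points).
  x = 10: rhs = 8, matching y values: none (0 points).
  x = 11: rhs = 1, matching y values: 1, 12 (2 points).
  x = 12: rhs = 8, matching y values: none (0 points).
Total affine count: 20.
Full point count |E(F_13)| = 20 + 1 = 21.
Hasse bound: |21 − (13+1)| = |7| = 7 ≤ 2√13 ≈ 7.2111 ✓.


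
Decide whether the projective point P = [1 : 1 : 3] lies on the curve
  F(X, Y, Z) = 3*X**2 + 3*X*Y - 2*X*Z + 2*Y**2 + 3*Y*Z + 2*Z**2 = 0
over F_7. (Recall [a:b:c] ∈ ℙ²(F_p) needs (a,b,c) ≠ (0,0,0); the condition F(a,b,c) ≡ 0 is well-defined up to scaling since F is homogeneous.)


F(1,1,3) ≡ 1 (mod 7); P is NOT on the curve.

Evaluate F(1, 1, 3) term-by-term (mod 7).
  3*X**2 ↦ 3·1·1·1 = 3
  3*X*Y ↦ 3·1·1·1 = 3
  -2*X*Z ↦ -2·1·1·3 = -6
  2*Y**2 ↦ 2·1·1·1 = 2
  3*Y*Z ↦ 3·1·1·3 = 9
  2*Z**2 ↦ 2·1·1·9 = 18
Sum: F(1, 1, 3) = (3) + (3) + (-6) + (2) + (9) + (18) = 29.
Reducing mod 7: 29 ≡ 1 (mod 7).
Since F(a, b, c) ≡ 1 ≠ 0 (mod 7), P does NOT lie on the curve.


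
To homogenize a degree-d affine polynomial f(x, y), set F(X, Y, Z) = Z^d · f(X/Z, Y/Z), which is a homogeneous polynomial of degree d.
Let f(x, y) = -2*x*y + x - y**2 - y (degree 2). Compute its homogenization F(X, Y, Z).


F(X, Y, Z) = -2*X*Y + X*Z - Y**2 - Y*Z

deg(f) = 2.
Substitute x = X/Z, y = Y/Z into f, then multiply by Z^2.
  monomial -2·x^1·y^1 ↦ -2·X^1·Y^1·Z^0.
  monomial 1·x^1·y^0 ↦ 1·X^1·Y^0·Z^1.
  monomial -1·x^0·y^2 ↦ -1·X^0·Y^2·Z^0.
  monomial -1·x^0·y^1 ↦ -1·X^0·Y^1·Z^1.
Collecting: F(X, Y, Z) = -2*X*Y + X*Z - Y**2 - Y*Z.


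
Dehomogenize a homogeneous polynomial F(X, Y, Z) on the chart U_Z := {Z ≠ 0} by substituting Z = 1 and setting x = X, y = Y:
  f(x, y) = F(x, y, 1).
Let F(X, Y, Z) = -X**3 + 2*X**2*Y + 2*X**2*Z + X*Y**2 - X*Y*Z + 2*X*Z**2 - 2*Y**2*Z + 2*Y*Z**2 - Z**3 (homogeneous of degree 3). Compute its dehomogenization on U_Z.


f(x, y) = -x**3 + 2*x**2*y + 2*x**2 + x*y**2 - x*y + 2*x - 2*y**2 + 2*y - 1

On U_Z we set Z = 1. Each monomial c·X^i·Y^j·Z^k in F becomes c·x^i·y^j·1^k = c·x^i·y^j.
Substituting Z = 1: F(X, Y, 1) = -x**3 + 2*x**2*y + 2*x**2 + x*y**2 - x*y + 2*x - 2*y**2 + 2*y - 1.
Note: deg(f) ≤ deg(F) = 3; strict inequality happens when F is divisible by Z (lost terms).


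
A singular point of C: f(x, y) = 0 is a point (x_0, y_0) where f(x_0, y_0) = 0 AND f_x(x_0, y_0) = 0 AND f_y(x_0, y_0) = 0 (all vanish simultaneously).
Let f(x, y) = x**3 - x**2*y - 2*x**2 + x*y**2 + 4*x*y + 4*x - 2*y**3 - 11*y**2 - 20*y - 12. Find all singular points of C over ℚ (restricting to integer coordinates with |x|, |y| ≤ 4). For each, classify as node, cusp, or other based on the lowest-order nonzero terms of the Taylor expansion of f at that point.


Singular points: {(0, -2)}; classification: cusp.

Compute partial derivatives:
  f_x = 3*x**2 - 2*x*y - 4*x + y**2 + 4*y + 4.
  f_y = -x**2 + 2*x*y + 4*x - 6*y**2 - 22*y - 20.
Scan x_0 ∈ {−4, ..., 4}. For each x_0, f_y(x_0, y) is a polynomial in y; find its integer roots y ∈ {−4, ..., 4}, then test f_x and f at those candidates.
  x = -4: f_y(-4, y) = -6*y**2 - 30*y - 52; no integer root y with |y| ≤ 4.
  x = -3: f_y(-3, y) = -6*y**2 - 28*y - 41; no integer root y with |y| ≤ 4.
  x = -2: f_y(-2, y) = -6*y**2 - 26*y - 32; no integer root y with |y| ≤ 4.
  x = -1: f_y(-1, y) = -6*y**2 - 24*y - 25; no integer root y with |y| ≤ 4.
  x = 0: f_y(0, y) = -6*y**2 - 22*y - 20; vanishes at y ∈ {-2}. (0, -2): f_x = 0, f = 0 — SINGULAR.
  x = 1: f_y(1, y) = -6*y**2 - 20*y - 17; no integer root y with |y| ≤ 4.
  x = 2: f_y(2, y) = -6*y**2 - 18*y - 16; no integer root y with |y| ≤ 4.
  x = 3: f_y(3, y) = -6*y**2 - 16*y - 17; no integer root y with |y| ≤ 4.
  x = 4: f_y(4, y) = -6*y**2 - 14*y - 20; no integer root y with |y| ≤ 4.
Only singular point on the grid: (0, -2).
Classify: substitute x = 0 + u, y = -2 + v and expand: f = u**3 - u**2*v + u*v**2 - 2*v**3 + v**2.
No constant or linear terms (consistent with a singular point). Quadratic part: v**2. Cubic part: u**3 - u**2*v + u*v**2 - 2*v**3.
The quadratic part v**2 is a perfect square, so there is a single (double) tangent line v = 0, i.e. y = -2. Restricting the cubic part to that line (v = 0) leaves u**3 ≠ 0, so f is not divisible by v and the branch is v² ≈ -u**3 to lowest order — this is a cusp.
Classification: cusp.


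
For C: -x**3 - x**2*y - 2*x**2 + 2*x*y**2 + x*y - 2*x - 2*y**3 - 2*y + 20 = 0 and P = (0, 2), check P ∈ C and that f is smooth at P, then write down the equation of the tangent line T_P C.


Tangent line at P: 8*x - 26*y + 52 = 0.

Step 1: f(0, 2) = 0, so P lies on C.
Step 2: partial derivatives
  f_x(x, y) = -3*x**2 - 2*x*y - 4*x + 2*y**2 + y - 2, f_y(x, y) = -x**2 + 4*x*y + x - 6*y**2 - 2.
  f_x(P) = 8, f_y(P) = -26 (gradient nonzero, so P is smooth).
Step 3: tangent line at P: 8·(x − 0) + -26·(y − 2) = 0.
Expanding: 8*x - 26*y + 52 = 0.


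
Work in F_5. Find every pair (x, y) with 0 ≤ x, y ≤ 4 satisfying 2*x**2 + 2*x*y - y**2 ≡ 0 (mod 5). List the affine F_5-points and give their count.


Affine F_5-points: {(0, 0)}; count = 1.

For each of the 25 pairs (x, y) ∈ F_5², evaluate f(x, y) mod 5. Record the zeros.
  x = 0: [0↦0, 1↦4, 2↦1, 3↦1, 4↦4]  zeros at y ∈ {0}
  x = 1: [0↦2, 1↦3, 2↦2, 3↦4, 4↦4]  zeros at y ∈ ∅
  x = 2: [0↦3, 1↦1, 2↦2, 3↦1, 4↦3]  zeros at y ∈ ∅
  x = 3: [0↦3, 1↦3, 2↦1, 3↦2, 4↦1]  zeros at y ∈ ∅
  x = 4: [0↦2, 1↦4, 2↦4, 3↦2, 4↦3]  zeros at y ∈ ∅
Collecting zeros: affine points = {(0, 0)}.
Total count |C(F_5)_aff| = 1.


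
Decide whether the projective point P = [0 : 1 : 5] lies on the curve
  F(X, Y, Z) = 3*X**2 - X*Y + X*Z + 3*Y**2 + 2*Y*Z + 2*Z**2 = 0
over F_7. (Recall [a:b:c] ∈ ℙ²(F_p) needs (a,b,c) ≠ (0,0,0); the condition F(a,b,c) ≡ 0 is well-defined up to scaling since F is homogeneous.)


F(0,1,5) ≡ 0 (mod 7); P is on the curve.

Evaluate F(0, 1, 5) term-by-term (mod 7).
  3*X**2 ↦ 3·0·1·1 = 0
  -X*Y ↦ -1·0·1·1 = 0
  X*Z ↦ 1·0·1·5 = 0
  3*Y**2 ↦ 3·1·1·1 = 3
  2*Y*Z ↦ 2·1·1·5 = 10
  2*Z**2 ↦ 2·1·1·25 = 50
Sum: F(0, 1, 5) = (0) + (0) + (0) + (3) + (10) + (50) = 63.
Reducing mod 7: 63 ≡ 0 (mod 7).
Since F(a, b, c) ≡ 0 (mod 7), P lies on the curve.


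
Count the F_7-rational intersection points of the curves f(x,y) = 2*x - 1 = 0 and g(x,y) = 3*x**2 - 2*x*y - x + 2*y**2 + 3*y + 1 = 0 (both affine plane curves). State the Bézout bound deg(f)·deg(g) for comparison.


Common zeros: {(4, 1), (4, 5)}; count = 2; Bézout bound = 2.

deg(f) = 1, deg(g) = 2, so Bézout bound = 2.
Scan x ∈ F_7. For each x, list the y ∈ F_7 with f(x, y) ≡ 0 and those with g(x, y) ≡ 0 (mod 7); the common zeros in that column are the intersection.
  x = 0: f ≡ 0 at y ∈ ∅; g ≡ 0 at y ∈ {3, 6}; common: ∅.
  x = 1: f ≡ 0 at y ∈ ∅; g ≡ 0 at y ∈ ∅; common: ∅.
  x = 2: f ≡ 0 at y ∈ ∅; g ≡ 0 at y ∈ {5, 6}; common: ∅.
  x = 3: f ≡ 0 at y ∈ ∅; g ≡ 0 at y ∈ ∅; common: ∅.
  x = 4: f ≡ 0 at y ∈ {0, 1, 2, 3, 4, 5, 6}; g ≡ 0 at y ∈ {1, 5}; common: {1, 5}.
  x = 5: f ≡ 0 at y ∈ ∅; g ≡ 0 at y ∈ ∅; common: ∅.
  x = 6: f ≡ 0 at y ∈ ∅; g ≡ 0 at y ∈ ∅; common: ∅.
Collecting: common zeros = {(4, 1), (4, 5)}, so the count is 2.
Comparison with the Bézout bound: 2 ≤ 2 = deg(f)·deg(g), as expected for curves with no common component (the bound is attained).


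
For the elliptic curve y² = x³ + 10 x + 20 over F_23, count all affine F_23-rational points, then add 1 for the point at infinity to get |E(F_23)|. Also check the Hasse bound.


Affine points = {(1, 10), (1, 13), (2, 5), (2, 18), (3, 10), (3, 13), (4, 3), (4, 20), (10, 4), (10, 19), (11, 9), (11, 14), (13, 1), (13, 22), (14, 11), (14, 12), (15, 7), (15, 16), (18, 11), (18, 12), (19, 10), (19, 13), (20, 3), (20, 20), (22, 3), (22, 20)}; affine count = 26; |E(F_23)| = 27.

Discriminant check: Δ ∝ 4a³ + 27b² = 4·10³ + 27·20² = 4·1000 + 27·400 ≡ 11 (mod 23). Nonzero ⇒ E is nonsingular.
For each x ∈ F_23, compute rhs = x³ + 10·x + 20 mod 23, then count y ∈ F_23 with y² ≡ rhs.
  x = 0: rhs = 20, matching y values: none (0 points).
  x = 1: rhs = 8, matching y values: 10, 13 (2 points).
  x = 2: rhs = 2, matching y values: 5, 18 (2 points).
  x = 3: rhs = 8, matching y values: 10, 13 (2 points).
  x = 4: rhs = 9, matching y values: 3, 20 (2 points).
  x = 5: rhs = 11, matching y values: none (0 points).
  x = 6: rhs = 20, matching y values: none (0 points).
  x = 7: rhs = 19, matching y values: none (0 points).
  x = 8: rhs = 14, matching y values: none (0 points).
  x = 9: rhs = 11, matching y values: none (0 points).
  x = 10: rhs = 16, matching y values: 4, 19 (2 points).
  x = 11: rhs = 12, matching y values: 9, 14 (2 points).
  x = 12: rhs = 5, matching y values: none (0 points).
  x = 13: rhs = 1, matching y values: 1, 22 (2 points).
  x = 14: rhs = 6, matching y values: 11, 12 (2 points).
  x = 15: rhs = 3, matching y values: 7, 16 (2 points).
  x = 16: rhs = 21, matching y values: none (0 points).
  x = 17: rhs = 20, matching y values: none (0 points).
  x = 18: rhs = 6, matching y values: 11, 12 (2 points).
  x = 19: rhs = 8, matching y values: 10, 13 (2 points).
  x = 20: rhs = 9, matching y values: 3, 20 (2 points).
  x = 21: rhs = 15, matching y values: none (0 points).
  x = 22: rhs = 9, matching y values: 3, 20 (2 points).
Total affine count: 26.
Full point count |E(F_23)| = 26 + 1 = 27.
Hasse bound: |27 − (23+1)| = |3| = 3 ≤ 2√23 ≈ 9.5917 ✓.


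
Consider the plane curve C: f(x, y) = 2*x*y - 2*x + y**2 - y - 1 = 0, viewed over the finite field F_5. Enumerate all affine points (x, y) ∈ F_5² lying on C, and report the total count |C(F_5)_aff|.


Affine F_5-points: {(0, 3), (2, 0), (2, 2), (4, 4)}; count = 4.

For each of the 25 pairs (x, y) ∈ F_5², evaluate f(x, y) mod 5. Record the zeros.
  x = 0: [0↦4, 1↦4, 2↦1, 3↦0, 4↦1]  zeros at y ∈ {3}
  x = 1: [0↦2, 1↦4, 2↦3, 3↦4, 4↦2]  zeros at y ∈ ∅
  x = 2: [0↦0, 1↦4, 2↦0, 3↦3, 4↦3]  zeros at y ∈ {0, 2}
  x = 3: [0↦3, 1↦4, 2↦2, 3↦2, 4↦4]  zeros at y ∈ ∅
  x = 4: [0↦1, 1↦4, 2↦4, 3↦1, 4↦0]  zeros at y ∈ {4}
Collecting zeros: affine points = {(0, 3), (2, 0), (2, 2), (4, 4)}.
Total count |C(F_5)_aff| = 4.


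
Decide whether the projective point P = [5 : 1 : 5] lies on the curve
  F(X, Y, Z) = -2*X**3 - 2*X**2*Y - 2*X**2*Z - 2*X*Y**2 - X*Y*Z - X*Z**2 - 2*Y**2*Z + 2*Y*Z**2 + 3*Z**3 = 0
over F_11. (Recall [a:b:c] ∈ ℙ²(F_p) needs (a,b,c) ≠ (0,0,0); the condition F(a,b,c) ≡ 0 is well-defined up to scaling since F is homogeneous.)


F(5,1,5) ≡ 2 (mod 11); P is NOT on the curve.

Evaluate F(5, 1, 5) term-by-term (mod 11).
  -2*X**3 ↦ -2·125·1·1 = -250
  -2*X**2*Y ↦ -2·25·1·1 = -50
  -2*X**2*Z ↦ -2·25·1·5 = -250
  -2*X*Y**2 ↦ -2·5·1·1 = -10
  -X*Y*Z ↦ -1·5·1·5 = -25
  -X*Z**2 ↦ -1·5·1·25 = -125
  -2*Y**2*Z ↦ -2·1·1·5 = -10
  2*Y*Z**2 ↦ 2·1·1·25 = 50
  3*Z**3 ↦ 3·1·1·125 = 375
Sum: F(5, 1, 5) = (-250) + (-50) + (-250) + (-10) + (-25) + (-125) + (-10) + (50) + (375) = -295.
Reducing mod 11: -295 ≡ 2 (mod 11).
Since F(a, b, c) ≡ 2 ≠ 0 (mod 11), P does NOT lie on the curve.


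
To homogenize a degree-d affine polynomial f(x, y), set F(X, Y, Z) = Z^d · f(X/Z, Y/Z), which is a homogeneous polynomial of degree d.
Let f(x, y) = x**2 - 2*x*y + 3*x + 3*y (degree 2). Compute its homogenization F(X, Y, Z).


F(X, Y, Z) = X**2 - 2*X*Y + 3*X*Z + 3*Y*Z

deg(f) = 2.
Substitute x = X/Z, y = Y/Z into f, then multiply by Z^2.
  monomial 1·x^2·y^0 ↦ 1·X^2·Y^0·Z^0.
  monomial -2·x^1·y^1 ↦ -2·X^1·Y^1·Z^0.
  monomial 3·x^1·y^0 ↦ 3·X^1·Y^0·Z^1.
  monomial 3·x^0·y^1 ↦ 3·X^0·Y^1·Z^1.
Collecting: F(X, Y, Z) = X**2 - 2*X*Y + 3*X*Z + 3*Y*Z.


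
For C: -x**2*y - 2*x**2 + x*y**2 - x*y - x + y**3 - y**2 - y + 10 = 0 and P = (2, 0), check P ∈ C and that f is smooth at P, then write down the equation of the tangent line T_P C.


Tangent line at P: -9*x - 7*y + 18 = 0.

Step 1: f(2, 0) = 0, so P lies on C.
Step 2: partial derivatives
  f_x(x, y) = -2*x*y - 4*x + y**2 - y - 1, f_y(x, y) = -x**2 + 2*x*y - x + 3*y**2 - 2*y - 1.
  f_x(P) = -9, f_y(P) = -7 (gradient nonzero, so P is smooth).
Step 3: tangent line at P: -9·(x − 2) + -7·(y − 0) = 0.
Expanding: -9*x - 7*y + 18 = 0.


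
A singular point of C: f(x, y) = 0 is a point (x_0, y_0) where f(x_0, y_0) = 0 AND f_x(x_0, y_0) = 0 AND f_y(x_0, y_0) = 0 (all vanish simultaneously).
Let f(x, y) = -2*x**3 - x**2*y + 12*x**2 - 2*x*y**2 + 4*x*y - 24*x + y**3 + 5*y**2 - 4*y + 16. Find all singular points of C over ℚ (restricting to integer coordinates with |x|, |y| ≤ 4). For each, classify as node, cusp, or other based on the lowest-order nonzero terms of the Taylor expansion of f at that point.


Singular points: {(2, 0)}; classification: cusp.

Compute partial derivatives:
  f_x = -6*x**2 - 2*x*y + 24*x - 2*y**2 + 4*y - 24.
  f_y = -x**2 - 4*x*y + 4*x + 3*y**2 + 10*y - 4.
Scan x_0 ∈ {−4, ..., 4}. For each x_0, f_y(x_0, y) is a polynomial in y; find its integer roots y ∈ {−4, ..., 4}, then test f_x and f at those candidates.
  x = -4: f_y(-4, y) = 3*y**2 + 26*y - 36; no integer root y with |y| ≤ 4.
  x = -3: f_y(-3, y) = 3*y**2 + 22*y - 25; vanishes at y ∈ {1}. (-3, 1): f_x = -142 ≠ 0.
  x = -2: f_y(-2, y) = 3*y**2 + 18*y - 16; no integer root y with |y| ≤ 4.
  x = -1: f_y(-1, y) = 3*y**2 + 14*y - 9; no integer root y with |y| ≤ 4.
  x = 0: f_y(0, y) = 3*y**2 + 10*y - 4; no integer root y with |y| ≤ 4.
  x = 1: f_y(1, y) = 3*y**2 + 6*y - 1; no integer root y with |y| ≤ 4.
  x = 2: f_y(2, y) = 3*y**2 + 2*y; vanishes at y ∈ {0}. (2, 0): f_x = 0, f = 0 — SINGULAR.
  x = 3: f_y(3, y) = 3*y**2 - 2*y - 1; vanishes at y ∈ {1}. (3, 1): f_x = -10 ≠ 0.
  x = 4: f_y(4, y) = 3*y**2 - 6*y - 4; no integer root y with |y| ≤ 4.
Only singular point on the grid: (2, 0).
Classify: substitute x = 2 + u, y = 0 + v and expand: f = -2*u**3 - u**2*v - 2*u*v**2 + v**3 + v**2.
No constant or linear terms (consistent with a singular point). Quadratic part: v**2. Cubic part: -2*u**3 - u**2*v - 2*u*v**2 + v**3.
The quadratic part v**2 is a perfect square, so there is a single (double) tangent line v = 0, i.e. y = 0. Restricting the cubic part to that line (v = 0) leaves -2*u**3 ≠ 0, so f is not divisible by v and the branch is v² ≈ 2*u**3 to lowest order — this is a cusp.
Classification: cusp.


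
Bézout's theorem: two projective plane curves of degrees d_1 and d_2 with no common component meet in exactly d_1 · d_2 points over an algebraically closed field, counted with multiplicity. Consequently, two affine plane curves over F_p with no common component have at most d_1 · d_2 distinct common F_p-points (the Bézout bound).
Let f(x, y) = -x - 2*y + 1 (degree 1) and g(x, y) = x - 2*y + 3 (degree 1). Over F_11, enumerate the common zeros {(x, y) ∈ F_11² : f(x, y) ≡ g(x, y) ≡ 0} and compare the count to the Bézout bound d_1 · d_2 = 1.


Common zeros: {(10, 1)}; count = 1; Bézout bound = 1.

deg(f) = 1, deg(g) = 1, so Bézout bound = 1.
Scan x ∈ F_11. For each x, list the y ∈ F_11 with f(x, y) ≡ 0 and those with g(x, y) ≡ 0 (mod 11); the common zeros in that column are the intersection.
  x = 0: f ≡ 0 at y ∈ {6}; g ≡ 0 at y ∈ {7}; common: ∅.
  x = 1: f ≡ 0 at y ∈ {0}; g ≡ 0 at y ∈ {2}; common: ∅.
  x = 2: f ≡ 0 at y ∈ {5}; g ≡ 0 at y ∈ {8}; common: ∅.
  x = 3: f ≡ 0 at y ∈ {10}; g ≡ 0 at y ∈ {3}; common: ∅.
  x = 4: f ≡ 0 at y ∈ {4}; g ≡ 0 at y ∈ {9}; common: ∅.
  x = 5: f ≡ 0 at y ∈ {9}; g ≡ 0 at y ∈ {4}; common: ∅.
  x = 6: f ≡ 0 at y ∈ {3}; g ≡ 0 at y ∈ {10}; common: ∅.
  x = 7: f ≡ 0 at y ∈ {8}; g ≡ 0 at y ∈ {5}; common: ∅.
  x = 8: f ≡ 0 at y ∈ {2}; g ≡ 0 at y ∈ {0}; common: ∅.
  x = 9: f ≡ 0 at y ∈ {7}; g ≡ 0 at y ∈ {6}; common: ∅.
  x = 10: f ≡ 0 at y ∈ {1}; g ≡ 0 at y ∈ {1}; common: {1}.
Collecting: common zeros = {(10, 1)}, so the count is 1.
Comparison with the Bézout bound: 1 ≤ 1 = deg(f)·deg(g), as expected for curves with no common component (the bound is attained).


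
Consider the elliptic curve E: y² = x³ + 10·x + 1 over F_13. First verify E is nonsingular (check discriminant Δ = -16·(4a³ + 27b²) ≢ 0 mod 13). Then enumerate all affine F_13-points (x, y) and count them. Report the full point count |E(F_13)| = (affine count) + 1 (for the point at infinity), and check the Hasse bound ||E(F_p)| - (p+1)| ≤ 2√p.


Affine points = {(0, 1), (0, 12), (1, 5), (1, 8), (2, 4), (2, 9), (4, 1), (4, 12), (6, 2), (6, 11), (9, 1), (9, 12), (10, 3), (10, 10), (11, 5), (11, 8), (12, 4), (12, 9)}; affine count = 18; |E(F_13)| = 19.

Discriminant check: Δ ∝ 4a³ + 27b² = 4·10³ + 27·1² = 4·1000 + 27·1 ≡ 10 (mod 13). Nonzero ⇒ E is nonsingular.
For each x ∈ F_13, compute rhs = x³ + 10·x + 1 mod 13, then count y ∈ F_13 with y² ≡ rhs.
  x = 0: rhs = 1, matching y values: 1, 12 (2 points).
  x = 1: rhs = 12, matching y values: 5, 8 (2 points).
  x = 2: rhs = 3, matching y values: 4, 9 (2 points).
  x = 3: rhs = 6, matching y values: none (0 points).
  x = 4: rhs = 1, matching y values: 1, 12 (2 points).
  x = 5: rhs = 7, matching y values: none (0 points).
  x = 6: rhs = 4, matching y values: 2, 11 (2 points).
  x = 7: rhs = 11, matching y values: none (0 points).
  x = 8: rhs = 8, matching y values: none (0 points).
  x = 9: rhs = 1, matching y values: 1, 12 (2 points).
  x = 10: rhs = 9, matching y values: 3, 10 (2 points).
  x = 11: rhs = 12, matching y values: 5, 8 (2 points).
  x = 12: rhs = 3, matching y values: 4, 9 (2 points).
Total affine count: 18.
Full point count |E(F_13)| = 18 + 1 = 19.
Hasse bound: |19 − (13+1)| = |5| = 5 ≤ 2√13 ≈ 7.2111 ✓.


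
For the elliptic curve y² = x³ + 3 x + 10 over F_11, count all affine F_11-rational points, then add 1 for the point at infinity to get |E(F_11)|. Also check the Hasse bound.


Affine points = {(1, 5), (1, 6), (4, 3), (4, 8), (7, 0)}; affine count = 5; |E(F_11)| = 6.

Discriminant check: Δ ∝ 4a³ + 27b² = 4·3³ + 27·10² = 4·27 + 27·100 ≡ 3 (mod 11). Nonzero ⇒ E is nonsingular.
For each x ∈ F_11, compute rhs = x³ + 3·x + 10 mod 11, then count y ∈ F_11 with y² ≡ rhs.
  x = 0: rhs = 10, matching y values: none (0 points).
  x = 1: rhs = 3, matching y values: 5, 6 (2 points).
  x = 2: rhs = 2, matching y values: none (0 points).
  x = 3: rhs = 2, matching y values: none (0 points).
  x = 4: rhs = 9, matching y values: 3, 8 (2 points).
  x = 5: rhs = 7, matching y values: none (0 points).
  x = 6: rhs = 2, matching y values: none (0 points).
  x = 7: rhs = 0, matching y values: 0 (1 points).
  x = 8: rhs = 7, matching y values: none (0 points).
  x = 9: rhs = 7, matching y values: none (0 points).
  x = 10: rhs = 6, matching y values: none (0 points).
Total affine count: 5.
Full point count |E(F_11)| = 5 + 1 = 6.
Hasse bound: |6 − (11+1)| = |-6| = 6 ≤ 2√11 ≈ 6.6332 ✓.


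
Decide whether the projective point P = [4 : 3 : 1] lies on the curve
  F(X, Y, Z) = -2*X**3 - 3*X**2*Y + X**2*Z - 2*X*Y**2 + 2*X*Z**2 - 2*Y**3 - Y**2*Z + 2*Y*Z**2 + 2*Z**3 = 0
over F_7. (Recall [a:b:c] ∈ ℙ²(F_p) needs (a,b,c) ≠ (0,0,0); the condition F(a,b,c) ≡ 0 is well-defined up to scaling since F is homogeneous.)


F(4,3,1) ≡ 3 (mod 7); P is NOT on the curve.

Evaluate F(4, 3, 1) term-by-term (mod 7).
  -2*X**3 ↦ -2·64·1·1 = -128
  -3*X**2*Y ↦ -3·16·3·1 = -144
  X**2*Z ↦ 1·16·1·1 = 16
  -2*X*Y**2 ↦ -2·4·9·1 = -72
  2*X*Z**2 ↦ 2·4·1·1 = 8
  -2*Y**3 ↦ -2·1·27·1 = -54
  -Y**2*Z ↦ -1·1·9·1 = -9
  2*Y*Z**2 ↦ 2·1·3·1 = 6
  2*Z**3 ↦ 2·1·1·1 = 2
Sum: F(4, 3, 1) = (-128) + (-144) + (16) + (-72) + (8) + (-54) + (-9) + (6) + (2) = -375.
Reducing mod 7: -375 ≡ 3 (mod 7).
Since F(a, b, c) ≡ 3 ≠ 0 (mod 7), P does NOT lie on the curve.


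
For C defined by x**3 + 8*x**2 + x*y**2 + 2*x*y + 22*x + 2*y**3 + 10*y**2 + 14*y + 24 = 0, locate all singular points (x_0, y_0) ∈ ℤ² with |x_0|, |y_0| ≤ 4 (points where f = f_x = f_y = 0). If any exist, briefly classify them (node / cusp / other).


Singular points: {(-3, -1)}; classification: node.

Compute partial derivatives:
  f_x = 3*x**2 + 16*x + y**2 + 2*y + 22.
  f_y = 2*x*y + 2*x + 6*y**2 + 20*y + 14.
Scan x_0 ∈ {−4, ..., 4}. For each x_0, f_y(x_0, y) is a polynomial in y; find its integer roots y ∈ {−4, ..., 4}, then test f_x and f at those candidates.
  x = -4: f_y(-4, y) = 6*y**2 + 12*y + 6; vanishes at y ∈ {-1}. (-4, -1): f_x = 5 ≠ 0.
  x = -3: f_y(-3, y) = 6*y**2 + 14*y + 8; vanishes at y ∈ {-1}. (-3, -1): f_x = 0, f = 0 — SINGULAR.
  x = -2: f_y(-2, y) = 6*y**2 + 16*y + 10; vanishes at y ∈ {-1}. (-2, -1): f_x = 1 ≠ 0.
  x = -1: f_y(-1, y) = 6*y**2 + 18*y + 12; vanishes at y ∈ {-2, -1}. (-1, -2): f_x = 9 ≠ 0; (-1, -1): f_x = 8 ≠ 0.
  x = 0: f_y(0, y) = 6*y**2 + 20*y + 14; vanishes at y ∈ {-1}. (0, -1): f_x = 21 ≠ 0.
  x = 1: f_y(1, y) = 6*y**2 + 22*y + 16; vanishes at y ∈ {-1}. (1, -1): f_x = 40 ≠ 0.
  x = 2: f_y(2, y) = 6*y**2 + 24*y + 18; vanishes at y ∈ {-3, -1}. (2, -3): f_x = 69 ≠ 0; (2, -1): f_x = 65 ≠ 0.
  x = 3: f_y(3, y) = 6*y**2 + 26*y + 20; vanishes at y ∈ {-1}. (3, -1): f_x = 96 ≠ 0.
  x = 4: f_y(4, y) = 6*y**2 + 28*y + 22; vanishes at y ∈ {-1}. (4, -1): f_x = 133 ≠ 0.
Only singular point on the grid: (-3, -1).
Classify: substitute x = -3 + u, y = -1 + v and expand: f = u**3 - u**2 + u*v**2 + 2*v**3 + v**2.
No constant or linear terms (consistent with a singular point). Quadratic part: -u**2 + v**2. Cubic part: u**3 + u*v**2 + 2*v**3.
The quadratic part v**2 - u**2 = (v − u)(v + u) splits into two distinct linear factors, so there are two distinct tangent lines y − -1 = ±(x − -3) — this is a node (ordinary double point).
Classification: node.


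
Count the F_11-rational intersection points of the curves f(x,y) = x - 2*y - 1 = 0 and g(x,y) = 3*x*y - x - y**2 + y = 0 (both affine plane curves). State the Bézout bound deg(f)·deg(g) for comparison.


Common zeros: ∅; count = 0; Bézout bound = 2.

deg(f) = 1, deg(g) = 2, so Bézout bound = 2.
Scan x ∈ F_11. For each x, list the y ∈ F_11 with f(x, y) ≡ 0 and those with g(x, y) ≡ 0 (mod 11); the common zeros in that column are the intersection.
  x = 0: f ≡ 0 at y ∈ {5}; g ≡ 0 at y ∈ {0, 1}; common: ∅.
  x = 1: f ≡ 0 at y ∈ {0}; g ≡ 0 at y ∈ {7, 8}; common: ∅.
  x = 2: f ≡ 0 at y ∈ {6}; g ≡ 0 at y ∈ ∅; common: ∅.
  x = 3: f ≡ 0 at y ∈ {1}; g ≡ 0 at y ∈ {5}; common: ∅.
  x = 4: f ≡ 0 at y ∈ {7}; g ≡ 0 at y ∈ ∅; common: ∅.
  x = 5: f ≡ 0 at y ∈ {2}; g ≡ 0 at y ∈ {6, 10}; common: ∅.
  x = 6: f ≡ 0 at y ∈ {8}; g ≡ 0 at y ∈ ∅; common: ∅.
  x = 7: f ≡ 0 at y ∈ {3}; g ≡ 0 at y ∈ {2, 9}; common: ∅.
  x = 8: f ≡ 0 at y ∈ {9}; g ≡ 0 at y ∈ ∅; common: ∅.
  x = 9: f ≡ 0 at y ∈ {4}; g ≡ 0 at y ∈ {3}; common: ∅.
  x = 10: f ≡ 0 at y ∈ {10}; g ≡ 0 at y ∈ ∅; common: ∅.
Collecting: common zeros = ∅, so the count is 0.
Comparison with the Bézout bound: 0 ≤ 2 = deg(f)·deg(g), as expected for curves with no common component (the affine F_11-count falls short of the bound because intersections may lie at infinity, over extension fields, or carry multiplicity).


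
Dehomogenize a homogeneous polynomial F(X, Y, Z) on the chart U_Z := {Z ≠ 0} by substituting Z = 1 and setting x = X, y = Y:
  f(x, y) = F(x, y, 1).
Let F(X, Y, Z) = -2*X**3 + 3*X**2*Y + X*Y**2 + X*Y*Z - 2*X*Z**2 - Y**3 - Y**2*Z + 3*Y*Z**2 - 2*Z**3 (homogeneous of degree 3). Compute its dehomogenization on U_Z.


f(x, y) = -2*x**3 + 3*x**2*y + x*y**2 + x*y - 2*x - y**3 - y**2 + 3*y - 2

On U_Z we set Z = 1. Each monomial c·X^i·Y^j·Z^k in F becomes c·x^i·y^j·1^k = c·x^i·y^j.
Substituting Z = 1: F(X, Y, 1) = -2*x**3 + 3*x**2*y + x*y**2 + x*y - 2*x - y**3 - y**2 + 3*y - 2.
Note: deg(f) ≤ deg(F) = 3; strict inequality happens when F is divisible by Z (lost terms).


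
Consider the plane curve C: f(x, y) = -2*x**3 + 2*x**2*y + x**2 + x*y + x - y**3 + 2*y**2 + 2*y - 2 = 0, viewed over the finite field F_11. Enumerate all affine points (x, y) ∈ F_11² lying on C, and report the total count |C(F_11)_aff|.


Affine F_11-points: {(3, 0), (4, 0), (6, 7), (7, 2), (8, 10), (9, 10), (10, 0), (10, 3), (10, 10)}; count = 9.

For each of the 121 pairs (x, y) ∈ F_11², evaluate f(x, y) mod 11. Record the zeros.
  x = 0: [0↦9, 1↦1, 2↦2, 3↦6, 4↦7, 5↦10, 6↦9, 7↦9, 8↦4, 9↦10, 10↦10]  zeros at y ∈ ∅
  x = 1: [0↦9, 1↦4, 2↦8, 3↦4, 4↦8, 5↦3, 6↦5, 7↦8, 8↦6, 9↦4, 10↦7]  zeros at y ∈ ∅
  x = 2: [0↦10, 1↦1, 2↦1, 3↦4, 4↦4, 5↦6, 6↦4, 7↦3, 8↦8, 9↦2, 10↦1]  zeros at y ∈ ∅
  x = 3: [0↦0, 1↦2, 2↦2, 3↦5, 4↦5, 5↦7, 6↦5, 7↦4, 8↦9, 9↦3, 10↦2]  zeros at y ∈ {0}
  x = 4: [0↦0, 1↦6, 2↦10, 3↦6, 4↦10, 5↦5, 6↦7, 7↦10, 8↦8, 9↦6, 10↦9]  zeros at y ∈ {0}
  x = 5: [0↦9, 1↦1, 2↦2, 3↦6, 4↦7, 5↦10, 6↦9, 7↦9, 8↦4, 9↦10, 10↦10]  zeros at y ∈ ∅
  x = 6: [0↦4, 1↦8, 2↦10, 3↦4, 4↦6, 5↦10, 6↦10, 7↦0, 8↦7, 9↦3, 10↦4]  zeros at y ∈ {7}
  x = 7: [0↦6, 1↦4, 2↦0, 3↦10, 4↦6, 5↦4, 6↦9, 7↦4, 8↦5, 9↦6, 10↦1]  zeros at y ∈ {2}
  x = 8: [0↦3, 1↦10, 2↦4, 3↦1, 4↦6, 5↦2, 6↦5, 7↦9, 8↦8, 9↦7, 10↦0]  zeros at y ∈ {10}
  x = 9: [0↦5, 1↦3, 2↦10, 3↦9, 4↦5, 5↦3, 6↦8, 7↦3, 8↦4, 9↦5, 10↦0]  zeros at y ∈ {10}
  x = 10: [0↦0, 1↦4, 2↦6, 3↦0, 4↦2, 5↦6, 6↦6, 7↦7, 8↦3, 9↦10, 10↦0]  zeros at y ∈ {0, 3, 10}
Collecting zeros: affine points = {(3, 0), (4, 0), (6, 7), (7, 2), (8, 10), (9, 10), (10, 0), (10, 3), (10, 10)}.
Total count |C(F_11)_aff| = 9.


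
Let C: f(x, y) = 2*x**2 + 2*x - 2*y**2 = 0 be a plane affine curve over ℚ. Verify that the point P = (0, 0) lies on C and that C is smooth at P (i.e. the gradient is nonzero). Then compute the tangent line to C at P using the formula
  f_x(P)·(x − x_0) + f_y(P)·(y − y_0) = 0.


Tangent line at P: 2*x = 0.

Step 1: f(0, 0) = 0, so P lies on C.
Step 2: partial derivatives
  f_x(x, y) = 4*x + 2, f_y(x, y) = -4*y.
  f_x(P) = 2, f_y(P) = 0 (gradient nonzero, so P is smooth).
Step 3: tangent line at P: 2·(x − 0) + 0·(y − 0) = 0.
Expanding: 2*x = 0.


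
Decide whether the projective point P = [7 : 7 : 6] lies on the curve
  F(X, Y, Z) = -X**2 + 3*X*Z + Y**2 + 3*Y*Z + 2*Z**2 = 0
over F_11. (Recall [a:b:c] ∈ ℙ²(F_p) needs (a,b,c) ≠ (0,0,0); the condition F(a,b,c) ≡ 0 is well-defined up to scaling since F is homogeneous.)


F(7,7,6) ≡ 5 (mod 11); P is NOT on the curve.

Evaluate F(7, 7, 6) term-by-term (mod 11).
  -X**2 ↦ -1·49·1·1 = -49
  3*X*Z ↦ 3·7·1·6 = 126
  Y**2 ↦ 1·1·49·1 = 49
  3*Y*Z ↦ 3·1·7·6 = 126
  2*Z**2 ↦ 2·1·1·36 = 72
Sum: F(7, 7, 6) = (-49) + (126) + (49) + (126) + (72) = 324.
Reducing mod 11: 324 ≡ 5 (mod 11).
Since F(a, b, c) ≡ 5 ≠ 0 (mod 11), P does NOT lie on the curve.


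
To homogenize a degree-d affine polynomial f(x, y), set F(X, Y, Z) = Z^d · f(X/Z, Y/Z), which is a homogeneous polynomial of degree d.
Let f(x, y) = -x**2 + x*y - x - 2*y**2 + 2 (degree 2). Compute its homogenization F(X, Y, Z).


F(X, Y, Z) = -X**2 + X*Y - X*Z - 2*Y**2 + 2*Z**2

deg(f) = 2.
Substitute x = X/Z, y = Y/Z into f, then multiply by Z^2.
  monomial -1·x^2·y^0 ↦ -1·X^2·Y^0·Z^0.
  monomial 1·x^1·y^1 ↦ 1·X^1·Y^1·Z^0.
  monomial -1·x^1·y^0 ↦ -1·X^1·Y^0·Z^1.
  monomial -2·x^0·y^2 ↦ -2·X^0·Y^2·Z^0.
  monomial 2·x^0·y^0 ↦ 2·X^0·Y^0·Z^2.
Collecting: F(X, Y, Z) = -X**2 + X*Y - X*Z - 2*Y**2 + 2*Z**2.


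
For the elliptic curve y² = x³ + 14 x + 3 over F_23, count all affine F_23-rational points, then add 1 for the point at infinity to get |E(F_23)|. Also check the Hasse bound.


Affine points = {(0, 7), (0, 16), (1, 8), (1, 15), (2, 4), (2, 19), (3, 7), (3, 16), (4, 10), (4, 13), (6, 2), (6, 21), (8, 11), (8, 12), (10, 4), (10, 19), (11, 4), (11, 19), (12, 6), (12, 17), (13, 6), (13, 17), (15, 0), (17, 5), (17, 18), (20, 7), (20, 16), (21, 6), (21, 17)}; affine count = 29; |E(F_23)| = 30.

Discriminant check: Δ ∝ 4a³ + 27b² = 4·14³ + 27·3² = 4·2744 + 27·9 ≡ 18 (mod 23). Nonzero ⇒ E is nonsingular.
For each x ∈ F_23, compute rhs = x³ + 14·x + 3 mod 23, then count y ∈ F_23 with y² ≡ rhs.
  x = 0: rhs = 3, matching y values: 7, 16 (2 points).
  x = 1: rhs = 18, matching y values: 8, 15 (2 points).
  x = 2: rhs = 16, matching y values: 4, 19 (2 points).
  x = 3: rhs = 3, matching y values: 7, 16 (2 points).
  x = 4: rhs = 8, matching y values: 10, 13 (2 points).
  x = 5: rhs = 14, matching y values: none (0 points).
  x = 6: rhs = 4, matching y values: 2, 21 (2 points).
  x = 7: rhs = 7, matching y values: none (0 points).
  x = 8: rhs = 6, matching y values: 11, 12 (2 points).
  x = 9: rhs = 7, matching y values: none (0 points).
  x = 10: rhs = 16, matching y values: 4, 19 (2 points).
  x = 11: rhs = 16, matching y values: 4, 19 (2 points).
  x = 12: rhs = 13, matching y values: 6, 17 (2 points).
  x = 13: rhs = 13, matching y values: 6, 17 (2 points).
  x = 14: rhs = 22, matching y values: none (0 points).
  x = 15: rhs = 0, matching y values: 0 (1 points).
  x = 16: rhs = 22, matching y values: none (0 points).
  x = 17: rhs = 2, matching y values: 5, 18 (2 points).
  x = 18: rhs = 15, matching y values: none (0 points).
  x = 19: rhs = 21, matching y values: none (0 points).
  x = 20: rhs = 3, matching y values: 7, 16 (2 points).
  x = 21: rhs = 13, matching y values: 6, 17 (2 points).
  x = 22: rhs = 11, matching y values: none (0 points).
Total affine count: 29.
Full point count |E(F_23)| = 29 + 1 = 30.
Hasse bound: |30 − (23+1)| = |6| = 6 ≤ 2√23 ≈ 9.5917 ✓.
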